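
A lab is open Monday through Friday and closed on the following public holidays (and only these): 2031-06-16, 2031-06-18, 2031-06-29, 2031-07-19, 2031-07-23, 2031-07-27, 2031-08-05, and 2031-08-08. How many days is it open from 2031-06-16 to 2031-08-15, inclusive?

2031-06-16 is a Monday.
The range spans 61 days (inclusive of both endpoints).
61 = 7 × 8 + 5, so there are 8 full weeks plus 5 extra days.
Each full week contributes 5 weekdays (Mon–Fri): 8 × 5 = 40.
The 5 extra days are Monday, Tuesday, Wednesday, Thursday, Friday — 5 of them qualify.
Total: 40 + 5 = 45.
Holidays: 2031-06-16 (Mon); 2031-06-18 (Wed); 2031-06-29 (Sun); 2031-07-19 (Sat); 2031-07-23 (Wed); 2031-07-27 (Sun); 2031-08-05 (Tue); 2031-08-08 (Fri).
5 of the 8 holidays fall on weekdays; the rest are weekends and were already excluded.
Business days: 45 − 5 = 40.

40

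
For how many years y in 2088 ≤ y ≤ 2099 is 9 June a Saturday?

2

Day of week of June 9 in each year:
2088: Wed, 2089: Thu, 2090: Fri, 2091: Sat ✓, 2092: Mon, 2093: Tue, 2094: Wed, 2095: Thu, 2096: Sat ✓, 2097: Sun, 2098: Mon, 2099: Tue
Saturdays: 2091, 2096.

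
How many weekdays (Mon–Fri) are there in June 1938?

22 weekdays

Jun 1, 1938 is a Wednesday.
From Jun 1, 1938 to Jun 30, 1938 is 30 days inclusive.
30 = 7 × 4 + 2, so there are 4 full weeks plus 2 extra days.
Each full week contributes 5 weekdays (Mon–Fri): 4 × 5 = 20.
The 2 extra days are Wednesday, Thursday — 2 of them qualify.
Total: 20 + 2 = 22.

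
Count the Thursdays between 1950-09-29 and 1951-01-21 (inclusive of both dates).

1950-09-29 is a Friday.
The range spans 115 days (inclusive of both endpoints).
115 = 7 × 16 + 3, so there are 16 full weeks plus 3 extra days.
Each full week contributes one Thursday: 16 so far.
The 3 extra days are Friday, Saturday, Sunday — none qualify.
Total: 16 + 0 = 16.

16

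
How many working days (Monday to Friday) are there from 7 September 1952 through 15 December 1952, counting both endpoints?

71 weekdays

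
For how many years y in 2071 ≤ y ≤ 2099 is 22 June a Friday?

4

Day of week of June 22 in each year:
2071: Mon, 2072: Wed, 2073: Thu, 2074: Fri ✓, 2075: Sat, 2076: Mon, 2077: Tue, 2078: Wed, 2079: Thu, 2080: Sat, 2081: Sun, 2082: Mon, 2083: Tue, 2084: Thu, 2085: Fri ✓, 2086: Sat, 2087: Sun, 2088: Tue, 2089: Wed, 2090: Thu, 2091: Fri ✓, 2092: Sun, 2093: Mon, 2094: Tue, 2095: Wed, 2096: Fri ✓, 2097: Sat, 2098: Sun, 2099: Mon
Fridays: 2074, 2085, 2091, 2096.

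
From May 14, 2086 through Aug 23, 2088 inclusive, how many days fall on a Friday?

119 Fridays

May 14, 2086 is a Tuesday.
The range spans 833 days (inclusive of both endpoints).
833 = 7 × 119, so the span is exactly 119 full weeks.
Each full week contributes one Friday: 119 so far.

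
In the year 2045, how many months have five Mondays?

4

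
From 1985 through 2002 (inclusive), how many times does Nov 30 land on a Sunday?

Day of week of November 30 in each year:
1985: Sat, 1986: Sun ✓, 1987: Mon, 1988: Wed, 1989: Thu, 1990: Fri, 1991: Sat, 1992: Mon, 1993: Tue, 1994: Wed, 1995: Thu, 1996: Sat, 1997: Sun ✓, 1998: Mon, 1999: Tue, 2000: Thu, 2001: Fri, 2002: Sat
Sundays: 1986, 1997.

2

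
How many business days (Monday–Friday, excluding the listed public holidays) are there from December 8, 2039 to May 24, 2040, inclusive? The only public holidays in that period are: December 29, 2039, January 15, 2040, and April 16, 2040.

December 8, 2039 is a Thursday.
The range spans 169 days (inclusive of both endpoints).
169 = 7 × 24 + 1, so there are 24 full weeks plus 1 extra day.
Each full week contributes 5 weekdays (Mon–Fri): 24 × 5 = 120.
The 1 extra day is Thursday — 1 of them qualifies.
Total: 120 + 1 = 121.
Holidays: December 29, 2039 (Thu); January 15, 2040 (Sun); April 16, 2040 (Mon).
2 of the 3 holidays fall on weekdays; the rest are weekends and were already excluded.
Business days: 121 − 2 = 119.

119 business days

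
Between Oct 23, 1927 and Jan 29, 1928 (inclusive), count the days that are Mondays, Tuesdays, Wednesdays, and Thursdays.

56

Oct 23, 1927 is a Sunday.
The range spans 99 days (inclusive of both endpoints).
99 = 7 × 14 + 1, so there are 14 full weeks plus 1 extra day.
Each full week contributes 4 days from the set (Mon, Tue, Wed, Thu): 14 × 4 = 56.
The 1 extra day is Sunday — none qualify.
Total: 56 + 0 = 56.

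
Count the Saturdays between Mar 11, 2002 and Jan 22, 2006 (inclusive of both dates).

202

Mar 11, 2002 is a Monday.
The range spans 1414 days (inclusive of both endpoints).
1414 = 7 × 202, so the span is exactly 202 full weeks.
Each full week contributes one Saturday: 202 so far.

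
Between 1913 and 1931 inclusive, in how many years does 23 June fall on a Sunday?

2

Day of week of June 23 in each year:
1913: Mon, 1914: Tue, 1915: Wed, 1916: Fri, 1917: Sat, 1918: Sun ✓, 1919: Mon, 1920: Wed, 1921: Thu, 1922: Fri, 1923: Sat, 1924: Mon, 1925: Tue, 1926: Wed, 1927: Thu, 1928: Sat, 1929: Sun ✓, 1930: Mon, 1931: Tue
Sundays: 1918, 1929.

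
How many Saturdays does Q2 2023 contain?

13

2023-04-01 is a Saturday.
The range spans 91 days (inclusive of both endpoints).
91 = 7 × 13, so the span is exactly 13 full weeks.
Each full week contributes one Saturday: 13 so far.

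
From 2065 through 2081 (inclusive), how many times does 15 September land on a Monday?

Day of week of September 15 in each year:
2065: Tue, 2066: Wed, 2067: Thu, 2068: Sat, 2069: Sun, 2070: Mon ✓, 2071: Tue, 2072: Thu, 2073: Fri, 2074: Sat, 2075: Sun, 2076: Tue, 2077: Wed, 2078: Thu, 2079: Fri, 2080: Sun, 2081: Mon ✓
Mondays: 2070, 2081.

2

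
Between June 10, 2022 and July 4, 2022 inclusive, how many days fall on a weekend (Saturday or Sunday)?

June 10, 2022 is a Friday.
That's 25 days from start to end, counting both.
25 = 7 × 3 + 4, so there are 3 full weeks plus 4 extra days.
Each full week contributes 2 weekend days (Sat, Sun): 3 × 2 = 6.
The 4 extra days are Fri, Sat, Sun, Mon — 2 of them qualify.
Total: 6 + 2 = 8.

8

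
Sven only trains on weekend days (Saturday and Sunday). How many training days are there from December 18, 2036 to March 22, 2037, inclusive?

December 18, 2036 is a Thursday.
From December 18, 2036 to March 22, 2037 is 95 days inclusive.
95 = 7 × 13 + 4, so there are 13 full weeks plus 4 extra days.
Each full week contributes 2 weekend days (Sat, Sun): 13 × 2 = 26.
The 4 extra days are Thursday, Friday, Saturday, Sunday — 2 of them qualify.
Total: 26 + 2 = 28.

28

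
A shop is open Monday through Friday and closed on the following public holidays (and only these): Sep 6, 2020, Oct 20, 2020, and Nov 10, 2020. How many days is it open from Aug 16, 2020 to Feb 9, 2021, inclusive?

Aug 16, 2020 is a Sunday.
From Aug 16, 2020 to Feb 9, 2021 is 178 days inclusive.
178 = 7 × 25 + 3, so there are 25 full weeks plus 3 extra days.
Each full week contributes 5 weekdays (Mon–Fri): 25 × 5 = 125.
The 3 extra days are Sunday, Monday, Tuesday — 2 of them qualify.
Total: 125 + 2 = 127.
Holidays: Sep 6, 2020 (Sun); Oct 20, 2020 (Tue); Nov 10, 2020 (Tue).
2 of the 3 holidays fall on weekdays; the rest are weekends and were already excluded.
Business days: 127 − 2 = 125.

125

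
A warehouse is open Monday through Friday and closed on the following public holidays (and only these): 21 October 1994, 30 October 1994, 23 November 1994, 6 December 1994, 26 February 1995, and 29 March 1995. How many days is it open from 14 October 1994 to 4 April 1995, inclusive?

14 October 1994 is a Friday.
The range spans 173 days (inclusive of both endpoints).
173 = 7 × 24 + 5, so there are 24 full weeks plus 5 extra days.
Each full week contributes 5 weekdays (Mon–Fri): 24 × 5 = 120.
The 5 extra days are Fri, Sat, Sun, Mon, Tue — 3 of them qualify.
Total: 120 + 3 = 123.
Holidays: 21 October 1994 (Fri); 30 October 1994 (Sun); 23 November 1994 (Wed); 6 December 1994 (Tue); 26 February 1995 (Sun); 29 March 1995 (Wed).
4 of the 6 holidays fall on weekdays; the rest are weekends and were already excluded.
Business days: 123 − 4 = 119.

119 business days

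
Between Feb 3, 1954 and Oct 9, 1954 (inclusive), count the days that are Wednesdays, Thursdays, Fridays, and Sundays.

143

Feb 3, 1954 is a Wednesday.
That's 249 days from start to end, counting both.
249 = 7 × 35 + 4, so there are 35 full weeks plus 4 extra days.
Each full week contributes 4 days from the set (Wed, Thu, Fri, Sun): 35 × 4 = 140.
The 4 extra days are Wed, Thu, Fri, Sat — 3 of them qualify.
Total: 140 + 3 = 143.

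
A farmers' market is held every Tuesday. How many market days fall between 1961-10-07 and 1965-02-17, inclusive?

176

1961-10-07 is a Saturday.
From 1961-10-07 to 1965-02-17 is 1230 days inclusive.
1230 = 7 × 175 + 5, so there are 175 full weeks plus 5 extra days.
Each full week contributes one Tuesday: 175 so far.
The 5 extra days are Saturday, Sunday, Monday, Tuesday, Wednesday — 1 of them qualifies.
Total: 175 + 1 = 176.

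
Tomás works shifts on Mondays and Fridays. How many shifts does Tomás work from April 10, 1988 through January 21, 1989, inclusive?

April 10, 1988 is a Sunday.
From April 10, 1988 to January 21, 1989 is 287 days inclusive.
287 = 7 × 41, so the span is exactly 41 full weeks.
Each full week contributes 2 days from the set (Mon, Fri): 41 × 2 = 82.
Total: 82.

82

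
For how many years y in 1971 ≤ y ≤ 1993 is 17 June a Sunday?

4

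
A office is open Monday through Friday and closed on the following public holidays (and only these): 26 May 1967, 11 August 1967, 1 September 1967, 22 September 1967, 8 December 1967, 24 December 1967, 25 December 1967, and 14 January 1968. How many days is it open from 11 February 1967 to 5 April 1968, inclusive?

294

11 February 1967 is a Saturday.
From 11 February 1967 to 5 April 1968 is 420 days inclusive.
420 = 7 × 60, so the span is exactly 60 full weeks.
Each full week contributes 5 weekdays (Mon–Fri): 60 × 5 = 300.
Holidays: 26 May 1967 (Fri); 11 August 1967 (Fri); 1 September 1967 (Fri); 22 September 1967 (Fri); 8 December 1967 (Fri); 24 December 1967 (Sun); 25 December 1967 (Mon); 14 January 1968 (Sun).
6 of the 8 holidays fall on weekdays; the rest are weekends and were already excluded.
Business days: 300 − 6 = 294.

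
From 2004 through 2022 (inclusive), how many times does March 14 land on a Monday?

Day of week of March 14 in each year:
2004: Sun, 2005: Mon ✓, 2006: Tue, 2007: Wed, 2008: Fri, 2009: Sat, 2010: Sun, 2011: Mon ✓, 2012: Wed, 2013: Thu, 2014: Fri, 2015: Sat, 2016: Mon ✓, 2017: Tue, 2018: Wed, 2019: Thu, 2020: Sat, 2021: Sun, 2022: Mon ✓
Mondays: 2005, 2011, 2016, 2022.

4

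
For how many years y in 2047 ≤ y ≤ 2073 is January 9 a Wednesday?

Day of week of January 9 in each year:
2047: Wed ✓, 2048: Thu, 2049: Sat, 2050: Sun, 2051: Mon, 2052: Tue, 2053: Thu, 2054: Fri, 2055: Sat, 2056: Sun, 2057: Tue, 2058: Wed ✓, 2059: Thu, 2060: Fri, 2061: Sun, 2062: Mon, 2063: Tue, 2064: Wed ✓, 2065: Fri, 2066: Sat, 2067: Sun, 2068: Mon, 2069: Wed ✓, 2070: Thu, 2071: Fri, 2072: Sat, 2073: Mon
Wednesdays: 2047, 2058, 2064, 2069.

4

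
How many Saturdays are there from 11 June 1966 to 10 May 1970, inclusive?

205 Saturdays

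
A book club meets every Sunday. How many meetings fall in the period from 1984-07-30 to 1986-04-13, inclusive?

1984-07-30 is a Monday.
The range spans 623 days (inclusive of both endpoints).
623 = 7 × 89, so the span is exactly 89 full weeks.
Each full week contributes one Sunday: 89 so far.
Total: 89.

89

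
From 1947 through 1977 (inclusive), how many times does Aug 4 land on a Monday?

Day of week of August 4 in each year:
1947: Mon ✓, 1948: Wed, 1949: Thu, 1950: Fri, 1951: Sat, 1952: Mon ✓, 1953: Tue, 1954: Wed, 1955: Thu, 1956: Sat, 1957: Sun, 1958: Mon ✓, 1959: Tue, 1960: Thu, 1961: Fri, 1962: Sat, 1963: Sun, 1964: Tue, 1965: Wed, 1966: Thu, 1967: Fri, 1968: Sun, 1969: Mon ✓, 1970: Tue, 1971: Wed, 1972: Fri, 1973: Sat, 1974: Sun, 1975: Mon ✓, 1976: Wed, 1977: Thu
Mondays: 1947, 1952, 1958, 1969, 1975.

5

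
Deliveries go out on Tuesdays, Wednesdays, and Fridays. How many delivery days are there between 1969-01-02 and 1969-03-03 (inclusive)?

25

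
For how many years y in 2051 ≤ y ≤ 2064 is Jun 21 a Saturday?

Day of week of June 21 in each year:
2051: Wed, 2052: Fri, 2053: Sat ✓, 2054: Sun, 2055: Mon, 2056: Wed, 2057: Thu, 2058: Fri, 2059: Sat ✓, 2060: Mon, 2061: Tue, 2062: Wed, 2063: Thu, 2064: Sat ✓
Saturdays: 2053, 2059, 2064.

3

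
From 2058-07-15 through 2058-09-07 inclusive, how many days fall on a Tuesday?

8 Tuesdays

2058-07-15 is a Monday.
From 2058-07-15 to 2058-09-07 is 55 days inclusive.
55 = 7 × 7 + 6, so there are 7 full weeks plus 6 extra days.
Each full week contributes one Tuesday: 7 so far.
The 6 extra days are Mon, Tue, Wed, Thu, Fri, Sat — 1 of them qualifies.
Total: 7 + 1 = 8.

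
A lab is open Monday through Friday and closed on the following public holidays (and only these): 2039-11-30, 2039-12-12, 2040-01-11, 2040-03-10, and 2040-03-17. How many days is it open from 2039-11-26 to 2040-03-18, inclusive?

77

2039-11-26 is a Saturday.
That's 114 days from start to end, counting both.
114 = 7 × 16 + 2, so there are 16 full weeks plus 2 extra days.
Each full week contributes 5 weekdays (Mon–Fri): 16 × 5 = 80.
The 2 extra days are Sat, Sun — none qualify.
Total: 80 + 0 = 80.
Holidays: 2039-11-30 (Wed); 2039-12-12 (Mon); 2040-01-11 (Wed); 2040-03-10 (Sat); 2040-03-17 (Sat).
3 of the 5 holidays fall on weekdays; the rest are weekends and were already excluded.
Business days: 80 − 3 = 77.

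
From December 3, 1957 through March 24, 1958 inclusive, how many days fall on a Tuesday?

16 Tuesdays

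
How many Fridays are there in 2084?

January 1, 2084 is a Saturday.
From January 1, 2084 to December 31, 2084 is 366 days inclusive.
366 = 7 × 52 + 2, so there are 52 full weeks plus 2 extra days.
Each full week contributes one Friday: 52 so far.
The 2 extra days are Sat, Sun — none qualify.
Total: 52 + 0 = 52.

52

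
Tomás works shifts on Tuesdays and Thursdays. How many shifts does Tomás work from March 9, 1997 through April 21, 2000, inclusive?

March 9, 1997 is a Sunday.
The range spans 1140 days (inclusive of both endpoints).
1140 = 7 × 162 + 6, so there are 162 full weeks plus 6 extra days.
Each full week contributes 2 days from the set (Tue, Thu): 162 × 2 = 324.
The 6 extra days are Sun, Mon, Tue, Wed, Thu, Fri — 2 of them qualify.
Total: 324 + 2 = 326.

326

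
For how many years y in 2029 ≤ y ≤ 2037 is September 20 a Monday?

1

Day of week of September 20 in each year:
2029: Thu, 2030: Fri, 2031: Sat, 2032: Mon ✓, 2033: Tue, 2034: Wed, 2035: Thu, 2036: Sat, 2037: Sun
Mondays: 2032.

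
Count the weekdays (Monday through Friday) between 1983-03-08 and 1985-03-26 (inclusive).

536

1983-03-08 is a Tuesday.
That's 750 days from start to end, counting both.
750 = 7 × 107 + 1, so there are 107 full weeks plus 1 extra day.
Each full week contributes 5 weekdays (Mon–Fri): 107 × 5 = 535.
The 1 extra day is Tuesday — 1 of them qualifies.
Total: 535 + 1 = 536.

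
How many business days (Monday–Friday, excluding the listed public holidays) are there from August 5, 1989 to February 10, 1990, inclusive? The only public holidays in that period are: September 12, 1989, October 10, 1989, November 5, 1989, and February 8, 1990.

August 5, 1989 is a Saturday.
The range spans 190 days (inclusive of both endpoints).
190 = 7 × 27 + 1, so there are 27 full weeks plus 1 extra day.
Each full week contributes 5 weekdays (Mon–Fri): 27 × 5 = 135.
The 1 extra day is Saturday — none qualify.
Total: 135 + 0 = 135.
Holidays: September 12, 1989 (Tue); October 10, 1989 (Tue); November 5, 1989 (Sun); February 8, 1990 (Thu).
3 of the 4 holidays fall on weekdays; the rest are weekends and were already excluded.
Business days: 135 − 3 = 132.

132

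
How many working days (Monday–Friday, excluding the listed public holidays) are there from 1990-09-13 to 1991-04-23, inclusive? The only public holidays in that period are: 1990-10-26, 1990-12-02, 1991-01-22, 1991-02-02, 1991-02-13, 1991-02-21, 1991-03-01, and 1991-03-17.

1990-09-13 is a Thursday.
That's 223 days from start to end, counting both.
223 = 7 × 31 + 6, so there are 31 full weeks plus 6 extra days.
Each full week contributes 5 weekdays (Mon–Fri): 31 × 5 = 155.
The 6 extra days are Thu, Fri, Sat, Sun, Mon, Tue — 4 of them qualify.
Total: 155 + 4 = 159.
Holidays: 1990-10-26 (Fri); 1990-12-02 (Sun); 1991-01-22 (Tue); 1991-02-02 (Sat); 1991-02-13 (Wed); 1991-02-21 (Thu); 1991-03-01 (Fri); 1991-03-17 (Sun).
5 of the 8 holidays fall on weekdays; the rest are weekends and were already excluded.
Business days: 159 − 5 = 154.

154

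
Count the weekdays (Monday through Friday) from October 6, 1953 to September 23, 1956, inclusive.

October 6, 1953 is a Tuesday.
That's 1084 days from start to end, counting both.
1084 = 7 × 154 + 6, so there are 154 full weeks plus 6 extra days.
Each full week contributes 5 weekdays (Mon–Fri): 154 × 5 = 770.
The 6 extra days are Tuesday, Wednesday, Thursday, Friday, Saturday, Sunday — 4 of them qualify.
Total: 770 + 4 = 774.

774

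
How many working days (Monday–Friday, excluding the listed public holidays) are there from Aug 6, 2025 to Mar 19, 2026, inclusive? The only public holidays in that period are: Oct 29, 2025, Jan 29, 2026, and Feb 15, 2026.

160 working days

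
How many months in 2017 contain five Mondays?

4

A month has five Mondays exactly when Monday falls within its first (length − 28) days.
Jan: 31 days, starts Sun → 5 of Sun, Mon, Tue ✓
Feb: 28 days, starts Wed → 5 of (none)
Mar: 31 days, starts Wed → 5 of Wed, Thu, Fri
Apr: 30 days, starts Sat → 5 of Sat, Sun
May: 31 days, starts Mon → 5 of Mon, Tue, Wed ✓
Jun: 30 days, starts Thu → 5 of Thu, Fri
Jul: 31 days, starts Sat → 5 of Sat, Sun, Mon ✓
Aug: 31 days, starts Tue → 5 of Tue, Wed, Thu
Sep: 30 days, starts Fri → 5 of Fri, Sat
Oct: 31 days, starts Sun → 5 of Sun, Mon, Tue ✓
Nov: 30 days, starts Wed → 5 of Wed, Thu
Dec: 31 days, starts Fri → 5 of Fri, Sat, Sun
Months with five Mondays: Jan, May, Jul, Oct.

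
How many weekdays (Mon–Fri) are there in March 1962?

22 weekdays

Mar 1, 1962 is a Thursday.
That's 31 days from start to end, counting both.
31 = 7 × 4 + 3, so there are 4 full weeks plus 3 extra days.
Each full week contributes 5 weekdays (Mon–Fri): 4 × 5 = 20.
The 3 extra days are Thu, Fri, Sat — 2 of them qualify.
Total: 20 + 2 = 22.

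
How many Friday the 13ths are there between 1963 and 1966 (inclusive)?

6

Friday-the-13ths by year:
1963: Sep, Dec
1964: Mar, Nov
1965: Aug
1966: May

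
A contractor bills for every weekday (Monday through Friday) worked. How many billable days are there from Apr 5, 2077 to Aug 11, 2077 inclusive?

93 weekdays

Apr 5, 2077 is a Monday.
The range spans 129 days (inclusive of both endpoints).
129 = 7 × 18 + 3, so there are 18 full weeks plus 3 extra days.
Each full week contributes 5 weekdays (Mon–Fri): 18 × 5 = 90.
The 3 extra days are Mon, Tue, Wed — 3 of them qualify.
Total: 90 + 3 = 93.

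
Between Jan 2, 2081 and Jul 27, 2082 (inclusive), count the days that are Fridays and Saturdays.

Jan 2, 2081 is a Thursday.
From Jan 2, 2081 to Jul 27, 2082 is 572 days inclusive.
572 = 7 × 81 + 5, so there are 81 full weeks plus 5 extra days.
Each full week contributes 2 days from the set (Fri, Sat): 81 × 2 = 162.
The 5 extra days are Thursday, Friday, Saturday, Sunday, Monday — 2 of them qualify.
Total: 162 + 2 = 164.

164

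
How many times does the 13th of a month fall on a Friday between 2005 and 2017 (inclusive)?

Friday-the-13ths by year:
2005: May
2006: Jan, Oct
2007: Apr, Jul
2008: Jun
2009: Feb, Mar, Nov
2010: Aug
2011: May
2012: Jan, Apr, Jul
2013: Sep, Dec
2014: Jun
2015: Feb, Mar, Nov
2016: May
2017: Jan, Oct

23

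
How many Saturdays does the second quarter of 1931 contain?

13

Apr 1, 1931 is a Wednesday.
The range spans 91 days (inclusive of both endpoints).
91 = 7 × 13, so the span is exactly 13 full weeks.
Each full week contributes one Saturday: 13 so far.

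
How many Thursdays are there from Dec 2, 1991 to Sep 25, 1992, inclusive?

43

Dec 2, 1991 is a Monday.
That's 299 days from start to end, counting both.
299 = 7 × 42 + 5, so there are 42 full weeks plus 5 extra days.
Each full week contributes one Thursday: 42 so far.
The 5 extra days are Mon, Tue, Wed, Thu, Fri — 1 of them qualifies.
Total: 42 + 1 = 43.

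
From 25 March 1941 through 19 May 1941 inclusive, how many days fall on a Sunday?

25 March 1941 is a Tuesday.
From 25 March 1941 to 19 May 1941 is 56 days inclusive.
56 = 7 × 8, so the span is exactly 8 full weeks.
Each full week contributes one Sunday: 8 so far.
Total: 8.

8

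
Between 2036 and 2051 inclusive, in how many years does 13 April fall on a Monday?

Day of week of April 13 in each year:
2036: Sun, 2037: Mon ✓, 2038: Tue, 2039: Wed, 2040: Fri, 2041: Sat, 2042: Sun, 2043: Mon ✓, 2044: Wed, 2045: Thu, 2046: Fri, 2047: Sat, 2048: Mon ✓, 2049: Tue, 2050: Wed, 2051: Thu
Mondays: 2037, 2043, 2048.

3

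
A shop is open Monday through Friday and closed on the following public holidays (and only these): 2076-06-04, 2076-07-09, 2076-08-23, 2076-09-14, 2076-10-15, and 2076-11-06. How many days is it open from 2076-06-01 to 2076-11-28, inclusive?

125 business days

2076-06-01 is a Monday.
The range spans 181 days (inclusive of both endpoints).
181 = 7 × 25 + 6, so there are 25 full weeks plus 6 extra days.
Each full week contributes 5 weekdays (Mon–Fri): 25 × 5 = 125.
The 6 extra days are Mon, Tue, Wed, Thu, Fri, Sat — 5 of them qualify.
Total: 125 + 5 = 130.
Holidays: 2076-06-04 (Thu); 2076-07-09 (Thu); 2076-08-23 (Sun); 2076-09-14 (Mon); 2076-10-15 (Thu); 2076-11-06 (Fri).
5 of the 6 holidays fall on weekdays; the rest are weekends and were already excluded.
Business days: 130 − 5 = 125.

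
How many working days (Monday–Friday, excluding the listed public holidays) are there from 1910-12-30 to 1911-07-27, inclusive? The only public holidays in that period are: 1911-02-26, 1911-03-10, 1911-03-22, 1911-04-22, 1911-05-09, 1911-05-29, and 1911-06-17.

1910-12-30 is a Friday.
From 1910-12-30 to 1911-07-27 is 210 days inclusive.
210 = 7 × 30, so the span is exactly 30 full weeks.
Each full week contributes 5 weekdays (Mon–Fri): 30 × 5 = 150.
Holidays: 1911-02-26 (Sun); 1911-03-10 (Fri); 1911-03-22 (Wed); 1911-04-22 (Sat); 1911-05-09 (Tue); 1911-05-29 (Mon); 1911-06-17 (Sat).
4 of the 7 holidays fall on weekdays; the rest are weekends and were already excluded.
Business days: 150 − 4 = 146.

146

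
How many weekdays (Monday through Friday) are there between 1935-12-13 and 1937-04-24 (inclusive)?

356

1935-12-13 is a Friday.
The range spans 499 days (inclusive of both endpoints).
499 = 7 × 71 + 2, so there are 71 full weeks plus 2 extra days.
Each full week contributes 5 weekdays (Mon–Fri): 71 × 5 = 355.
The 2 extra days are Friday, Saturday — 1 of them qualifies.
Total: 355 + 1 = 356.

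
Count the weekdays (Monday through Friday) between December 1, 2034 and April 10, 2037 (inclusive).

616 weekdays

December 1, 2034 is a Friday.
From December 1, 2034 to April 10, 2037 is 862 days inclusive.
862 = 7 × 123 + 1, so there are 123 full weeks plus 1 extra day.
Each full week contributes 5 weekdays (Mon–Fri): 123 × 5 = 615.
The 1 extra day is Fri — 1 of them qualifies.
Total: 615 + 1 = 616.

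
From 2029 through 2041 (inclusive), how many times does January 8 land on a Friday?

Day of week of January 8 in each year:
2029: Mon, 2030: Tue, 2031: Wed, 2032: Thu, 2033: Sat, 2034: Sun, 2035: Mon, 2036: Tue, 2037: Thu, 2038: Fri ✓, 2039: Sat, 2040: Sun, 2041: Tue
Fridays: 2038.

1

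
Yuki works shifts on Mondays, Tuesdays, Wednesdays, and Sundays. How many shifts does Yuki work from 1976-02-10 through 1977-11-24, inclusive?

1976-02-10 is a Tuesday.
The range spans 654 days (inclusive of both endpoints).
654 = 7 × 93 + 3, so there are 93 full weeks plus 3 extra days.
Each full week contributes 4 days from the set (Mon, Tue, Wed, Sun): 93 × 4 = 372.
The 3 extra days are Tuesday, Wednesday, Thursday — 2 of them qualify.
Total: 372 + 2 = 374.

374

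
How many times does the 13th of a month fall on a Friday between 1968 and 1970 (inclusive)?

Friday-the-13ths by year:
1968: Sep, Dec
1969: Jun
1970: Feb, Mar, Nov

6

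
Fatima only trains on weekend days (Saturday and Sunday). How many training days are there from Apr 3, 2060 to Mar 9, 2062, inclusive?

202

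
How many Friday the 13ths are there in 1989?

2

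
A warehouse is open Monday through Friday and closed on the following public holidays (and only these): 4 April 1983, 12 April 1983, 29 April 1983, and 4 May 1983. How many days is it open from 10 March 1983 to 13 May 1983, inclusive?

10 March 1983 is a Thursday.
From 10 March 1983 to 13 May 1983 is 65 days inclusive.
65 = 7 × 9 + 2, so there are 9 full weeks plus 2 extra days.
Each full week contributes 5 weekdays (Mon–Fri): 9 × 5 = 45.
The 2 extra days are Thu, Fri — 2 of them qualify.
Total: 45 + 2 = 47.
Holidays: 4 April 1983 (Mon); 12 April 1983 (Tue); 29 April 1983 (Fri); 4 May 1983 (Wed).
All 4 holidays fall on weekdays, so subtract 4.
Business days: 47 − 4 = 43.

43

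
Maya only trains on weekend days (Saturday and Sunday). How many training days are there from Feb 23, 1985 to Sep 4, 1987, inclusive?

Feb 23, 1985 is a Saturday.
The range spans 924 days (inclusive of both endpoints).
924 = 7 × 132, so the span is exactly 132 full weeks.
Each full week contributes 2 weekend days (Sat, Sun): 132 × 2 = 264.
Total: 264.

264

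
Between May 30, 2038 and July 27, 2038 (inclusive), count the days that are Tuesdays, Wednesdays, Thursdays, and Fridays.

May 30, 2038 is a Sunday.
That's 59 days from start to end, counting both.
59 = 7 × 8 + 3, so there are 8 full weeks plus 3 extra days.
Each full week contributes 4 days from the set (Tue, Wed, Thu, Fri): 8 × 4 = 32.
The 3 extra days are Sun, Mon, Tue — 1 of them qualifies.
Total: 32 + 1 = 33.

33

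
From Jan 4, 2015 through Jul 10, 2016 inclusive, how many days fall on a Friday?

Jan 4, 2015 is a Sunday.
From Jan 4, 2015 to Jul 10, 2016 is 554 days inclusive.
554 = 7 × 79 + 1, so there are 79 full weeks plus 1 extra day.
Each full week contributes one Friday: 79 so far.
The 1 extra day is Sun — none qualify.
Total: 79 + 0 = 79.

79 Fridays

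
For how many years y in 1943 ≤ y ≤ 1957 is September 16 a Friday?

2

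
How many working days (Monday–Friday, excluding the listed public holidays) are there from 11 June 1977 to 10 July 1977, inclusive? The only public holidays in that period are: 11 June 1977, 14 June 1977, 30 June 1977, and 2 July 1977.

18

11 June 1977 is a Saturday.
That's 30 days from start to end, counting both.
30 = 7 × 4 + 2, so there are 4 full weeks plus 2 extra days.
Each full week contributes 5 weekdays (Mon–Fri): 4 × 5 = 20.
The 2 extra days are Saturday, Sunday — none qualify.
Total: 20 + 0 = 20.
Holidays: 11 June 1977 (Sat); 14 June 1977 (Tue); 30 June 1977 (Thu); 2 July 1977 (Sat).
2 of the 4 holidays fall on weekdays; the rest are weekends and were already excluded.
Business days: 20 − 2 = 18.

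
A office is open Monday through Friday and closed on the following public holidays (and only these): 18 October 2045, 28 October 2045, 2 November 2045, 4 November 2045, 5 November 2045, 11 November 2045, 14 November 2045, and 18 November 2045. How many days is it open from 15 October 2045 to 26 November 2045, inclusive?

15 October 2045 is a Sunday.
That's 43 days from start to end, counting both.
43 = 7 × 6 + 1, so there are 6 full weeks plus 1 extra day.
Each full week contributes 5 weekdays (Mon–Fri): 6 × 5 = 30.
The 1 extra day is Sunday — none qualify.
Total: 30 + 0 = 30.
Holidays: 18 October 2045 (Wed); 28 October 2045 (Sat); 2 November 2045 (Thu); 4 November 2045 (Sat); 5 November 2045 (Sun); 11 November 2045 (Sat); 14 November 2045 (Tue); 18 November 2045 (Sat).
3 of the 8 holidays fall on weekdays; the rest are weekends and were already excluded.
Business days: 30 − 3 = 27.

27 working days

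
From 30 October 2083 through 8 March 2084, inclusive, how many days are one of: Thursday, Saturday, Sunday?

30 October 2083 is a Saturday.
The range spans 131 days (inclusive of both endpoints).
131 = 7 × 18 + 5, so there are 18 full weeks plus 5 extra days.
Each full week contributes 3 days from the set (Thu, Sat, Sun): 18 × 3 = 54.
The 5 extra days are Sat, Sun, Mon, Tue, Wed — 2 of them qualify.
Total: 54 + 2 = 56.

56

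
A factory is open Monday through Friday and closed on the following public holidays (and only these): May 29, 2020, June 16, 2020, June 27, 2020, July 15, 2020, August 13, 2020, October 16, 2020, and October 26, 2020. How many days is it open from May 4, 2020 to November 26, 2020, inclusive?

143 working days

May 4, 2020 is a Monday.
From May 4, 2020 to November 26, 2020 is 207 days inclusive.
207 = 7 × 29 + 4, so there are 29 full weeks plus 4 extra days.
Each full week contributes 5 weekdays (Mon–Fri): 29 × 5 = 145.
The 4 extra days are Mon, Tue, Wed, Thu — 4 of them qualify.
Total: 145 + 4 = 149.
Holidays: May 29, 2020 (Fri); June 16, 2020 (Tue); June 27, 2020 (Sat); July 15, 2020 (Wed); August 13, 2020 (Thu); October 16, 2020 (Fri); October 26, 2020 (Mon).
6 of the 7 holidays fall on weekdays; the rest are weekends and were already excluded.
Business days: 149 − 6 = 143.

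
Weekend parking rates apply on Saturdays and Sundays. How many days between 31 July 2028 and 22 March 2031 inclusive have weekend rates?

31 July 2028 is a Monday.
That's 965 days from start to end, counting both.
965 = 7 × 137 + 6, so there are 137 full weeks plus 6 extra days.
Each full week contributes 2 weekend days (Sat, Sun): 137 × 2 = 274.
The 6 extra days are Mon, Tue, Wed, Thu, Fri, Sat — 1 of them qualifies.
Total: 274 + 1 = 275.

275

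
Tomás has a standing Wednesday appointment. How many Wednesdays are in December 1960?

Dec 1, 1960 is a Thursday.
The range spans 31 days (inclusive of both endpoints).
31 = 7 × 4 + 3, so there are 4 full weeks plus 3 extra days.
Each full week contributes one Wednesday: 4 so far.
The 3 extra days are Thursday, Friday, Saturday — none qualify.
Total: 4 + 0 = 4.

4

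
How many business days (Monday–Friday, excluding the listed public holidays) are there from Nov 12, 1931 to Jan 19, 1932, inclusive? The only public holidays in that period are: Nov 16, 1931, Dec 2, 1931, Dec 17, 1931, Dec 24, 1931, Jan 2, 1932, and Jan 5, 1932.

44 business days

Nov 12, 1931 is a Thursday.
That's 69 days from start to end, counting both.
69 = 7 × 9 + 6, so there are 9 full weeks plus 6 extra days.
Each full week contributes 5 weekdays (Mon–Fri): 9 × 5 = 45.
The 6 extra days are Thursday, Friday, Saturday, Sunday, Monday, Tuesday — 4 of them qualify.
Total: 45 + 4 = 49.
Holidays: Nov 16, 1931 (Mon); Dec 2, 1931 (Wed); Dec 17, 1931 (Thu); Dec 24, 1931 (Thu); Jan 2, 1932 (Sat); Jan 5, 1932 (Tue).
5 of the 6 holidays fall on weekdays; the rest are weekends and were already excluded.
Business days: 49 − 5 = 44.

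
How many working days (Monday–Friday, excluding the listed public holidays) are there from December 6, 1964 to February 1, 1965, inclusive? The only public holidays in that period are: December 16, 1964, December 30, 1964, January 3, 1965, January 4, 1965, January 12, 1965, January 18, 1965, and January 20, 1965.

35

December 6, 1964 is a Sunday.
The range spans 58 days (inclusive of both endpoints).
58 = 7 × 8 + 2, so there are 8 full weeks plus 2 extra days.
Each full week contributes 5 weekdays (Mon–Fri): 8 × 5 = 40.
The 2 extra days are Sun, Mon — 1 of them qualifies.
Total: 40 + 1 = 41.
Holidays: December 16, 1964 (Wed); December 30, 1964 (Wed); January 3, 1965 (Sun); January 4, 1965 (Mon); January 12, 1965 (Tue); January 18, 1965 (Mon); January 20, 1965 (Wed).
6 of the 7 holidays fall on weekdays; the rest are weekends and were already excluded.
Business days: 41 − 6 = 35.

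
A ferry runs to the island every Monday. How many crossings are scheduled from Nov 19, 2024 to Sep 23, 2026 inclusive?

96

Nov 19, 2024 is a Tuesday.
The range spans 674 days (inclusive of both endpoints).
674 = 7 × 96 + 2, so there are 96 full weeks plus 2 extra days.
Each full week contributes one Monday: 96 so far.
The 2 extra days are Tuesday, Wednesday — none qualify.
Total: 96 + 0 = 96.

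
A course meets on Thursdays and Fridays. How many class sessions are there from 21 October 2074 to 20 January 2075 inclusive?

21 October 2074 is a Sunday.
That's 92 days from start to end, counting both.
92 = 7 × 13 + 1, so there are 13 full weeks plus 1 extra day.
Each full week contributes 2 days from the set (Thu, Fri): 13 × 2 = 26.
The 1 extra day is Sunday — none qualify.
Total: 26 + 0 = 26.

26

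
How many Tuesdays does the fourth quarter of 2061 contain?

13

2061-10-01 is a Saturday.
That's 92 days from start to end, counting both.
92 = 7 × 13 + 1, so there are 13 full weeks plus 1 extra day.
Each full week contributes one Tuesday: 13 so far.
The 1 extra day is Saturday — none qualify.
Total: 13 + 0 = 13.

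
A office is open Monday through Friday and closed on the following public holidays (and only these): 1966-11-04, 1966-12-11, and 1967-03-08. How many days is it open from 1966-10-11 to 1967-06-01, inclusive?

166

1966-10-11 is a Tuesday.
The range spans 234 days (inclusive of both endpoints).
234 = 7 × 33 + 3, so there are 33 full weeks plus 3 extra days.
Each full week contributes 5 weekdays (Mon–Fri): 33 × 5 = 165.
The 3 extra days are Tuesday, Wednesday, Thursday — 3 of them qualify.
Total: 165 + 3 = 168.
Holidays: 1966-11-04 (Fri); 1966-12-11 (Sun); 1967-03-08 (Wed).
2 of the 3 holidays fall on weekdays; the rest are weekends and were already excluded.
Business days: 168 − 2 = 166.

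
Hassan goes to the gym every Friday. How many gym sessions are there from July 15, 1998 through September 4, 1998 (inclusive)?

8

July 15, 1998 is a Wednesday.
From July 15, 1998 to September 4, 1998 is 52 days inclusive.
52 = 7 × 7 + 3, so there are 7 full weeks plus 3 extra days.
Each full week contributes one Friday: 7 so far.
The 3 extra days are Wednesday, Thursday, Friday — 1 of them qualifies.
Total: 7 + 1 = 8.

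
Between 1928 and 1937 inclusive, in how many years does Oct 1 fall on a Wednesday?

1

Day of week of October 1 in each year:
1928: Mon, 1929: Tue, 1930: Wed ✓, 1931: Thu, 1932: Sat, 1933: Sun, 1934: Mon, 1935: Tue, 1936: Thu, 1937: Fri
Wednesdays: 1930.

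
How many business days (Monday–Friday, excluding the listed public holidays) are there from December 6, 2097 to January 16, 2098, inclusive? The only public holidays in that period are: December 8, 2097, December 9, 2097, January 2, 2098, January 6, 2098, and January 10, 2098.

December 6, 2097 is a Friday.
The range spans 42 days (inclusive of both endpoints).
42 = 7 × 6, so the span is exactly 6 full weeks.
Each full week contributes 5 weekdays (Mon–Fri): 6 × 5 = 30.
Total: 30.
Holidays: December 8, 2097 (Sun); December 9, 2097 (Mon); January 2, 2098 (Thu); January 6, 2098 (Mon); January 10, 2098 (Fri).
4 of the 5 holidays fall on weekdays; the rest are weekends and were already excluded.
Business days: 30 − 4 = 26.

26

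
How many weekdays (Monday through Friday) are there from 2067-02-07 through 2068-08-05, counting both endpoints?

390 weekdays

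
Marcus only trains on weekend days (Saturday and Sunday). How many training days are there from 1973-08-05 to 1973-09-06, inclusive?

9

1973-08-05 is a Sunday.
The range spans 33 days (inclusive of both endpoints).
33 = 7 × 4 + 5, so there are 4 full weeks plus 5 extra days.
Each full week contributes 2 weekend days (Sat, Sun): 4 × 2 = 8.
The 5 extra days are Sun, Mon, Tue, Wed, Thu — 1 of them qualifies.
Total: 8 + 1 = 9.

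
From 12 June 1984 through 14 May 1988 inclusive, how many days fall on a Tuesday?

12 June 1984 is a Tuesday.
The range spans 1433 days (inclusive of both endpoints).
1433 = 7 × 204 + 5, so there are 204 full weeks plus 5 extra days.
Each full week contributes one Tuesday: 204 so far.
The 5 extra days are Tuesday, Wednesday, Thursday, Friday, Saturday — 1 of them qualifies.
Total: 204 + 1 = 205.

205 Tuesdays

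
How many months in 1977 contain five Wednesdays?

4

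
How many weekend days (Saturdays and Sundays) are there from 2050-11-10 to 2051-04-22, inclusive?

2050-11-10 is a Thursday.
From 2050-11-10 to 2051-04-22 is 164 days inclusive.
164 = 7 × 23 + 3, so there are 23 full weeks plus 3 extra days.
Each full week contributes 2 weekend days (Sat, Sun): 23 × 2 = 46.
The 3 extra days are Thu, Fri, Sat — 1 of them qualifies.
Total: 46 + 1 = 47.

47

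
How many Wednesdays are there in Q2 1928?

13

1 April 1928 is a Sunday.
That's 91 days from start to end, counting both.
91 = 7 × 13, so the span is exactly 13 full weeks.
Each full week contributes one Wednesday: 13 so far.
Total: 13.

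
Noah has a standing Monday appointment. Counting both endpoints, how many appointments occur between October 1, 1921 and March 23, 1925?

October 1, 1921 is a Saturday.
The range spans 1270 days (inclusive of both endpoints).
1270 = 7 × 181 + 3, so there are 181 full weeks plus 3 extra days.
Each full week contributes one Monday: 181 so far.
The 3 extra days are Sat, Sun, Mon — 1 of them qualifies.
Total: 181 + 1 = 182.

182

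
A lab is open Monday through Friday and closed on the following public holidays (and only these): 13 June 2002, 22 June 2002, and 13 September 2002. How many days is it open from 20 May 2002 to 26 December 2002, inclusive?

20 May 2002 is a Monday.
From 20 May 2002 to 26 December 2002 is 221 days inclusive.
221 = 7 × 31 + 4, so there are 31 full weeks plus 4 extra days.
Each full week contributes 5 weekdays (Mon–Fri): 31 × 5 = 155.
The 4 extra days are Mon, Tue, Wed, Thu — 4 of them qualify.
Total: 155 + 4 = 159.
Holidays: 13 June 2002 (Thu); 22 June 2002 (Sat); 13 September 2002 (Fri).
2 of the 3 holidays fall on weekdays; the rest are weekends and were already excluded.
Business days: 159 − 2 = 157.

157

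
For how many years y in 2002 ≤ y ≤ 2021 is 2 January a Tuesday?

Day of week of January 2 in each year:
2002: Wed, 2003: Thu, 2004: Fri, 2005: Sun, 2006: Mon, 2007: Tue ✓, 2008: Wed, 2009: Fri, 2010: Sat, 2011: Sun, 2012: Mon, 2013: Wed, 2014: Thu, 2015: Fri, 2016: Sat, 2017: Mon, 2018: Tue ✓, 2019: Wed, 2020: Thu, 2021: Sat
Tuesdays: 2007, 2018.

2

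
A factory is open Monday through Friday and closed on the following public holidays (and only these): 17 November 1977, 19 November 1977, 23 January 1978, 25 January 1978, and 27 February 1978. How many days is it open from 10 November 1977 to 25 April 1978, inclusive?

10 November 1977 is a Thursday.
That's 167 days from start to end, counting both.
167 = 7 × 23 + 6, so there are 23 full weeks plus 6 extra days.
Each full week contributes 5 weekdays (Mon–Fri): 23 × 5 = 115.
The 6 extra days are Thursday, Friday, Saturday, Sunday, Monday, Tuesday — 4 of them qualify.
Total: 115 + 4 = 119.
Holidays: 17 November 1977 (Thu); 19 November 1977 (Sat); 23 January 1978 (Mon); 25 January 1978 (Wed); 27 February 1978 (Mon).
4 of the 5 holidays fall on weekdays; the rest are weekends and were already excluded.
Business days: 119 − 4 = 115.

115 working days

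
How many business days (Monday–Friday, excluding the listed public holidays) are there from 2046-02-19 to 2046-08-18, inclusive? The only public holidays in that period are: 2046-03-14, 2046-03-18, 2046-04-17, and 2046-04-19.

127 business days

2046-02-19 is a Monday.
From 2046-02-19 to 2046-08-18 is 181 days inclusive.
181 = 7 × 25 + 6, so there are 25 full weeks plus 6 extra days.
Each full week contributes 5 weekdays (Mon–Fri): 25 × 5 = 125.
The 6 extra days are Mon, Tue, Wed, Thu, Fri, Sat — 5 of them qualify.
Total: 125 + 5 = 130.
Holidays: 2046-03-14 (Wed); 2046-03-18 (Sun); 2046-04-17 (Tue); 2046-04-19 (Thu).
3 of the 4 holidays fall on weekdays; the rest are weekends and were already excluded.
Business days: 130 − 3 = 127.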